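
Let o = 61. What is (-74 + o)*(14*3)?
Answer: -546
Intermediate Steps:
(-74 + o)*(14*3) = (-74 + 61)*(14*3) = -13*42 = -546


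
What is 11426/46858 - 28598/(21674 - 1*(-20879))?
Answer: -8712597/20346413 ≈ -0.42821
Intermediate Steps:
11426/46858 - 28598/(21674 - 1*(-20879)) = 11426*(1/46858) - 28598/(21674 + 20879) = 5713/23429 - 28598/42553 = -8712597/20346413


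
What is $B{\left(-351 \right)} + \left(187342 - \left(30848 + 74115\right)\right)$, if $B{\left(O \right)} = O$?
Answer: $82028$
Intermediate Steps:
$B{\left(-351 \right)} + \left(187342 - \left(30848 + 74115\right)\right) = -351 + \left(187342 - \left(30848 + 74115\right)\right) = -351 + \left(187342 - 104963\right) = -351 + 82379 = 82028$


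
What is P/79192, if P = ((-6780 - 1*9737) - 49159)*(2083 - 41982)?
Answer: 655101681/19798 ≈ 33089.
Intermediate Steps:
P = 2620406724 (P = ((-6780 - 9737) - 49159)*(-39899) = (-16517 - 49159)*(-39899) = -65676*(-39899) = 2620406724)
P/79192 = 2620406724/79192 = 2620406724*(1/79192) = 655101681/19798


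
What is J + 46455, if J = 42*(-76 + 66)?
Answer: 46035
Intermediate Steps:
J = -420 (J = 42*(-10) = -420)
J + 46455 = -420 + 46455 = 46035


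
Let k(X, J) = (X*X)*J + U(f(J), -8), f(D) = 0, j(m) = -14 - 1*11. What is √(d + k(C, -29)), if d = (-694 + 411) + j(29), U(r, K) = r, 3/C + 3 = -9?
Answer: I*√4957/4 ≈ 17.602*I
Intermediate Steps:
j(m) = -25 (j(m) = -14 - 11 = -25)
C = -¼ (C = 3/(-3 - 9) = 3/(-12) = 3*(-1/12) = -¼ ≈ -0.25000)
d = -308 (d = (-694 + 411) - 25 = -283 - 25 = -308)
k(X, J) = J*X² (k(X, J) = (X*X)*J + 0 = X²*J + 0 = J*X² + 0 = J*X²)
√(d + k(C, -29)) = √(-308 - 29*(-¼)²) = √(-308 - 29*1/16) = √(-308 - 29/16) = √(-4957/16) = I*√4957/4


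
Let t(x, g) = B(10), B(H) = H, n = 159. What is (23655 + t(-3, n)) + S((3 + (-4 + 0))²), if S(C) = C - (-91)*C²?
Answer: 23757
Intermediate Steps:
t(x, g) = 10
S(C) = C + 91*C²
(23655 + t(-3, n)) + S((3 + (-4 + 0))²) = (23655 + 10) + (3 + (-4 + 0))²*(1 + 91*(3 + (-4 + 0))²) = 23665 + (3 - 4)²*(1 + 91*(3 - 4)²) = 23665 + (-1)²*(1 + 91*(-1)²) = 23665 + 1*(1 + 91*1) = 23665 + 1*(1 + 91) = 23665 + 1*92 = 23665 + 92 = 23757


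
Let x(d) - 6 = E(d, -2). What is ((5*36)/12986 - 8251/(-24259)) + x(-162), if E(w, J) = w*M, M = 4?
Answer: -101068030001/157513687 ≈ -641.65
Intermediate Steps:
E(w, J) = 4*w (E(w, J) = w*4 = 4*w)
x(d) = 6 + 4*d
((5*36)/12986 - 8251/(-24259)) + x(-162) = ((5*36)/12986 - 8251/(-24259)) + (6 + 4*(-162)) = (180*(1/12986) - 8251*(-1/24259)) + (6 - 648) = (90/6493 + 8251/24259) - 642 = 55757053/157513687 - 642 = -101068030001/157513687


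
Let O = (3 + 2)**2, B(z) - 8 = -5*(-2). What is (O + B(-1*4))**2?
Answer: 1849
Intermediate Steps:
B(z) = 18 (B(z) = 8 - 5*(-2) = 8 + 10 = 18)
O = 25 (O = 5**2 = 25)
(O + B(-1*4))**2 = (25 + 18)**2 = 43**2 = 1849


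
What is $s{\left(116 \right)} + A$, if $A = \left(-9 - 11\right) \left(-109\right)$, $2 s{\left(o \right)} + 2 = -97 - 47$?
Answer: $2107$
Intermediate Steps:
$s{\left(o \right)} = -73$ ($s{\left(o \right)} = -1 + \frac{-97 - 47}{2} = -1 + \frac{1}{2} \left(-144\right) = -1 - 72 = -73$)
$A = 2180$ ($A = \left(-20\right) \left(-109\right) = 2180$)
$s{\left(116 \right)} + A = -73 + 2180 = 2107$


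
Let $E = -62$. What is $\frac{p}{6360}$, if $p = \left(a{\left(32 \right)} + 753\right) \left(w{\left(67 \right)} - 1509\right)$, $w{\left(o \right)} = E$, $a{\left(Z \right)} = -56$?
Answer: $- \frac{1094987}{6360} \approx -172.17$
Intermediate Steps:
$w{\left(o \right)} = -62$
$p = -1094987$ ($p = \left(-56 + 753\right) \left(-62 - 1509\right) = 697 \left(-1571\right) = -1094987$)
$\frac{p}{6360} = - \frac{1094987}{6360}$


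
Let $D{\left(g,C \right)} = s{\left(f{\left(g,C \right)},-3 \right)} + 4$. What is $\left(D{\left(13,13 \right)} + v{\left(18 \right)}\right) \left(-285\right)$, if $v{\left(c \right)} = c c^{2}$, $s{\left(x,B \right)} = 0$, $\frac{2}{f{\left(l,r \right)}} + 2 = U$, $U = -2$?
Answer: $-1663260$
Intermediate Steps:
$f{\left(l,r \right)} = - \frac{1}{2}$ ($f{\left(l,r \right)} = \frac{2}{-2 - 2} = \frac{2}{-4} = 2 \left(- \frac{1}{4}\right) = - \frac{1}{2}$)
$D{\left(g,C \right)} = 4$ ($D{\left(g,C \right)} = 0 + 4 = 4$)
$v{\left(c \right)} = c^{3}$
$\left(D{\left(13,13 \right)} + v{\left(18 \right)}\right) \left(-285\right) = \left(4 + 18^{3}\right) \left(-285\right) = \left(4 + 5832\right) \left(-285\right) = 5836 \left(-285\right) = -1663260$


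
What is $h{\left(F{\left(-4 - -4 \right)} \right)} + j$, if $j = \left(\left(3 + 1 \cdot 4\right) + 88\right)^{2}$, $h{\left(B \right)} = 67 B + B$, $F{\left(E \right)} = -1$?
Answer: $8957$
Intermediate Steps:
$h{\left(B \right)} = 68 B$
$j = 9025$ ($j = \left(\left(3 + 4\right) + 88\right)^{2} = \left(7 + 88\right)^{2} = 95^{2} = 9025$)
$h{\left(F{\left(-4 - -4 \right)} \right)} + j = 68 \left(-1\right) + 9025 = -68 + 9025 = 8957$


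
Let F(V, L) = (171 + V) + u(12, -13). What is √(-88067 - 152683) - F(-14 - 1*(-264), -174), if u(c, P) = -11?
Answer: -410 + 15*I*√1070 ≈ -410.0 + 490.66*I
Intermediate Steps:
F(V, L) = 160 + V (F(V, L) = (171 + V) - 11 = 160 + V)
√(-88067 - 152683) - F(-14 - 1*(-264), -174) = √(-88067 - 152683) - (160 + (-14 - 1*(-264))) = √(-240750) - (160 + (-14 + 264)) = 15*I*√1070 - (160 + 250) = 15*I*√1070 - 1*410 = 15*I*√1070 - 410 = -410 + 15*I*√1070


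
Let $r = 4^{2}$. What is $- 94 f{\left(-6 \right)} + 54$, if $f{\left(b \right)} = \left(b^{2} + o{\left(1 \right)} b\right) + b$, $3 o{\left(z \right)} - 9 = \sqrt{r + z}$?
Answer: $-1074 + 188 \sqrt{17} \approx -298.86$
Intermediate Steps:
$r = 16$
$o{\left(z \right)} = 3 + \frac{\sqrt{16 + z}}{3}$
$f{\left(b \right)} = b + b^{2} + b \left(3 + \frac{\sqrt{17}}{3}\right)$ ($f{\left(b \right)} = \left(b^{2} + \left(3 + \frac{\sqrt{16 + 1}}{3}\right) b\right) + b = \left(b^{2} + \left(3 + \frac{\sqrt{17}}{3}\right) b\right) + b = \left(b^{2} + b \left(3 + \frac{\sqrt{17}}{3}\right)\right) + b = b + b^{2} + b \left(3 + \frac{\sqrt{17}}{3}\right)$)
$- 94 f{\left(-6 \right)} + 54 = - 94 \cdot \frac{1}{3} \left(-6\right) \left(12 + \sqrt{17} + 3 \left(-6\right)\right) + 54 = - 94 \cdot \frac{1}{3} \left(-6\right) \left(12 + \sqrt{17} - 18\right) + 54 = - 94 \cdot \frac{1}{3} \left(-6\right) \left(-6 + \sqrt{17}\right) + 54 = - 94 \left(12 - 2 \sqrt{17}\right) + 54 = \left(-1128 + 188 \sqrt{17}\right) + 54 = -1074 + 188 \sqrt{17}$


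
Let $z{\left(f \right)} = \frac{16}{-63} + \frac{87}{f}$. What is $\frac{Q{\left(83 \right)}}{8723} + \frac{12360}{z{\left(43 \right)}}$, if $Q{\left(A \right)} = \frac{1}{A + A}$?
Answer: $\frac{48484334223113}{6940350274} \approx 6985.9$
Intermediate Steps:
$z{\left(f \right)} = - \frac{16}{63} + \frac{87}{f}$ ($z{\left(f \right)} = 16 \left(- \frac{1}{63}\right) + \frac{87}{f} = - \frac{16}{63} + \frac{87}{f}$)
$Q{\left(A \right)} = \frac{1}{2 A}$
$\frac{Q{\left(83 \right)}}{8723} + \frac{12360}{z{\left(43 \right)}} = \frac{\frac{1}{2} \cdot \frac{1}{83}}{8723} + \frac{12360}{- \frac{16}{63} + \frac{87}{43}} = \frac{1}{2} \cdot \frac{1}{83} \cdot \frac{1}{8723} + \frac{12360}{- \frac{16}{63} + 87 \cdot \frac{1}{43}} = \frac{1}{166} \cdot \frac{1}{8723} + \frac{12360}{- \frac{16}{63} + \frac{87}{43}} = \frac{1}{1448018} + \frac{12360}{\frac{4793}{2709}} = \frac{1}{1448018} + 12360 \cdot \frac{2709}{4793} = \frac{1}{1448018} + \frac{33483240}{4793} = \frac{48484334223113}{6940350274}$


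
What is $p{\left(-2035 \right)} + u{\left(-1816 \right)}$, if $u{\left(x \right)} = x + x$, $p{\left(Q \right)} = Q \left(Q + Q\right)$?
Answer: $8278818$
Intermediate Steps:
$p{\left(Q \right)} = 2 Q^{2}$ ($p{\left(Q \right)} = Q 2 Q = 2 Q^{2}$)
$u{\left(x \right)} = 2 x$
$p{\left(-2035 \right)} + u{\left(-1816 \right)} = 2 \left(-2035\right)^{2} + 2 \left(-1816\right) = 2 \cdot 4141225 - 3632 = 8282450 - 3632 = 8278818$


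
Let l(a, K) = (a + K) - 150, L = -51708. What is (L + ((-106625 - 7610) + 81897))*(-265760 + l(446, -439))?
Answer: 22348083538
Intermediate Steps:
l(a, K) = -150 + K + a (l(a, K) = (K + a) - 150 = -150 + K + a)
(L + ((-106625 - 7610) + 81897))*(-265760 + l(446, -439)) = (-51708 + ((-106625 - 7610) + 81897))*(-265760 + (-150 - 439 + 446)) = (-51708 + (-114235 + 81897))*(-265760 - 143) = (-51708 - 32338)*(-265903) = -84046*(-265903) = 22348083538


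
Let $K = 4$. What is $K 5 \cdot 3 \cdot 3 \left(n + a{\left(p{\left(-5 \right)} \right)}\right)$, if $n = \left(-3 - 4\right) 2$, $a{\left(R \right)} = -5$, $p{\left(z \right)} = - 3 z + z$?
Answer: $-3420$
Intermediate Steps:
$p{\left(z \right)} = - 2 z$
$n = -14$ ($n = \left(-7\right) 2 = -14$)
$K 5 \cdot 3 \cdot 3 \left(n + a{\left(p{\left(-5 \right)} \right)}\right) = 4 \cdot 5 \cdot 3 \cdot 3 \left(-14 - 5\right) = 4 \cdot 15 \cdot 3 \left(-19\right) = 60 \cdot 3 \left(-19\right) = 180 \left(-19\right) = -3420$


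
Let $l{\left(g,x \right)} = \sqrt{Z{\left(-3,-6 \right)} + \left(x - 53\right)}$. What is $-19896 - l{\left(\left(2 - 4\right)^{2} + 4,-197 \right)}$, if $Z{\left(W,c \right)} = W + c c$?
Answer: $-19896 - i \sqrt{217} \approx -19896.0 - 14.731 i$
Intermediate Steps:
$Z{\left(W,c \right)} = W + c^{2}$
$l{\left(g,x \right)} = \sqrt{-20 + x}$ ($l{\left(g,x \right)} = \sqrt{\left(-3 + \left(-6\right)^{2}\right) + \left(x - 53\right)} = \sqrt{\left(-3 + 36\right) + \left(-53 + x\right)} = \sqrt{33 + \left(-53 + x\right)} = \sqrt{-20 + x}$)
$-19896 - l{\left(\left(2 - 4\right)^{2} + 4,-197 \right)} = -19896 - \sqrt{-20 - 197} = -19896 - \sqrt{-217} = -19896 - i \sqrt{217}$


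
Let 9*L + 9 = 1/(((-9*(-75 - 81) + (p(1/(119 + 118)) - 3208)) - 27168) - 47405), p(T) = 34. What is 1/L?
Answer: -687087/687088 ≈ -1.0000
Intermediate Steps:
L = -687088/687087 (L = -1 + 1/(9*(((-9*(-75 - 81) + (34 - 3208)) - 27168) - 47405)) = -1 + 1/(9*(((-9*(-156) - 3174) - 27168) - 47405)) = -1 + 1/(9*(((1404 - 3174) - 27168) - 47405)) = -1 + 1/(9*((-1770 - 27168) - 47405)) = -1 + 1/(9*(-28938 - 47405)) = -1 + (⅑)/(-76343) = -1 + (⅑)*(-1/76343) = -1 - 1/687087 = -687088/687087 ≈ -1.0000)
1/L = 1/(-687088/687087) = -687087/687088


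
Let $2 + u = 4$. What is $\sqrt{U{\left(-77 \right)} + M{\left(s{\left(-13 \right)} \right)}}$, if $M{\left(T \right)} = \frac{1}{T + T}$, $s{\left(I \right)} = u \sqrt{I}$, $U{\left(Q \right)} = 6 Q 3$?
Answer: $\frac{\sqrt{-936936 - 13 i \sqrt{13}}}{26} \approx 0.00093123 - 37.229 i$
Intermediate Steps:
$u = 2$ ($u = -2 + 4 = 2$)
$U{\left(Q \right)} = 18 Q$
$s{\left(I \right)} = 2 \sqrt{I}$
$M{\left(T \right)} = \frac{1}{2 T}$
$\sqrt{U{\left(-77 \right)} + M{\left(s{\left(-13 \right)} \right)}} = \sqrt{18 \left(-77\right) + \frac{1}{2 \cdot 2 \sqrt{-13}}} = \sqrt{-1386 + \frac{1}{2 \cdot 2 i \sqrt{13}}} = \sqrt{-1386 + \frac{\left(- \frac{1}{26}\right) i \sqrt{13}}{2}} = \sqrt{-1386 - \frac{i \sqrt{13}}{52}}$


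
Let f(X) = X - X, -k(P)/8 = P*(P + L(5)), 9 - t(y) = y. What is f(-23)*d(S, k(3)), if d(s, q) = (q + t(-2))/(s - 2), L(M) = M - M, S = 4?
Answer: 0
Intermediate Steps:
t(y) = 9 - y
L(M) = 0
k(P) = -8*P² (k(P) = -8*P*(P + 0) = -8*P*P = -8*P²)
f(X) = 0
d(s, q) = (11 + q)/(-2 + s) (d(s, q) = (q + (9 - 1*(-2)))/(s - 2) = (q + (9 + 2))/(-2 + s) = (q + 11)/(-2 + s) = (11 + q)/(-2 + s))
f(-23)*d(S, k(3)) = 0*((11 - 8*3²)/(-2 + 4)) = 0*((11 - 8*9)/2) = 0*((11 - 72)/2) = 0*((½)*(-61)) = 0*(-61/2) = 0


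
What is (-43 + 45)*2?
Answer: 4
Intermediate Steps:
(-43 + 45)*2 = 2*2 = 4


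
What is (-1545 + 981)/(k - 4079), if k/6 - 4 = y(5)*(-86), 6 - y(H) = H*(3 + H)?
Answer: -12/287 ≈ -0.041812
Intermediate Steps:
y(H) = 6 - H*(3 + H)
k = 17568 (k = 24 + 6*((6 - 1*5² - 3*5)*(-86)) = 24 + 6*((6 - 1*25 - 15)*(-86)) = 24 + 6*((6 - 25 - 15)*(-86)) = 24 + 6*(-34*(-86)) = 24 + 6*2924 = 24 + 17544 = 17568)
(-1545 + 981)/(k - 4079) = (-1545 + 981)/(17568 - 4079) = -564/13489 = -564*1/13489 = -12/287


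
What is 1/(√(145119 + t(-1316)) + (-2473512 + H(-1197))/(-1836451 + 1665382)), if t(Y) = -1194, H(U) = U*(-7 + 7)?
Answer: -47015691592/467309965640309 + 16258112645*√5757/467309965640309 ≈ 0.0025391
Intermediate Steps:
H(U) = 0 (H(U) = U*0 = 0)
1/(√(145119 + t(-1316)) + (-2473512 + H(-1197))/(-1836451 + 1665382)) = 1/(√(145119 - 1194) + (-2473512 + 0)/(-1836451 + 1665382)) = 1/(√143925 - 2473512/(-171069)) = 1/(5*√5757 - 2473512*(-1/171069)) = 1/(5*√5757 + 824504/57023) = 1/(824504/57023 + 5*√5757)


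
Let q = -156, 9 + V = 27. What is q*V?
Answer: -2808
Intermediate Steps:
V = 18 (V = -9 + 27 = 18)
q*V = -156*18 = -2808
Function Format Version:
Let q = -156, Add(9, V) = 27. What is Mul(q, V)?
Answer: -2808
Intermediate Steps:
V = 18 (V = Add(-9, 27) = 18)
Mul(q, V) = Mul(-156, 18) = -2808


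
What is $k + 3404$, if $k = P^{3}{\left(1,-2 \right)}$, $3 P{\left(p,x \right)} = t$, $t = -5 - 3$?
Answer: $\frac{91396}{27} \approx 3385.0$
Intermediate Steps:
$t = -8$
$P{\left(p,x \right)} = - \frac{8}{3}$ ($P{\left(p,x \right)} = \frac{1}{3} \left(-8\right) = - \frac{8}{3}$)
$k = - \frac{512}{27}$ ($k = \left(- \frac{8}{3}\right)^{3} = - \frac{512}{27} \approx -18.963$)
$k + 3404 = - \frac{512}{27} + 3404 = \frac{91396}{27}$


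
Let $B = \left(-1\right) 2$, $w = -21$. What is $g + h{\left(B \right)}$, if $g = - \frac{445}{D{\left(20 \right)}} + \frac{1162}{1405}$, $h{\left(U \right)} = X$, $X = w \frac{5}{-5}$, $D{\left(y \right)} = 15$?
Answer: $- \frac{33044}{4215} \approx -7.8396$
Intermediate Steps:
$B = -2$
$X = 21$ ($X = - 21 \frac{5}{-5} = - 21 \cdot 5 \left(- \frac{1}{5}\right) = \left(-21\right) \left(-1\right) = 21$)
$h{\left(U \right)} = 21$
$g = - \frac{121559}{4215}$ ($g = - \frac{445}{15} + \frac{1162}{1405} = \left(-445\right) \frac{1}{15} + 1162 \cdot \frac{1}{1405} = - \frac{89}{3} + \frac{1162}{1405} = - \frac{121559}{4215} \approx -28.84$)
$g + h{\left(B \right)} = - \frac{121559}{4215} + 21 = - \frac{33044}{4215}$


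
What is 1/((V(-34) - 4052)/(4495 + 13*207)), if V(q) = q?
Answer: -3593/2043 ≈ -1.7587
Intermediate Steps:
1/((V(-34) - 4052)/(4495 + 13*207)) = 1/((-34 - 4052)/(4495 + 13*207)) = 1/(-4086/(4495 + 2691)) = 1/(-4086/7186) = 1/(-4086*1/7186) = 1/(-2043/3593) = -3593/2043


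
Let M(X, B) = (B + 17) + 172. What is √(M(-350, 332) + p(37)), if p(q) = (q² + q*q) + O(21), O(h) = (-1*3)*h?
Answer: 2*√799 ≈ 56.533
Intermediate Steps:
O(h) = -3*h
p(q) = -63 + 2*q² (p(q) = (q² + q*q) - 3*21 = (q² + q²) - 63 = 2*q² - 63 = -63 + 2*q²)
M(X, B) = 189 + B (M(X, B) = (17 + B) + 172 = 189 + B)
√(M(-350, 332) + p(37)) = √((189 + 332) + (-63 + 2*37²)) = √(521 + (-63 + 2*1369)) = √(521 + (-63 + 2738)) = √(521 + 2675) = √3196 = 2*√799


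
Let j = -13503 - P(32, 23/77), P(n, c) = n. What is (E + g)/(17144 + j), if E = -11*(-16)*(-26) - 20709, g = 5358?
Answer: -19927/3609 ≈ -5.5215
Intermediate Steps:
E = -25285 (E = 176*(-26) - 20709 = -4576 - 20709 = -25285)
j = -13535 (j = -13503 - 1*32 = -13503 - 32 = -13535)
(E + g)/(17144 + j) = (-25285 + 5358)/(17144 - 13535) = -19927/3609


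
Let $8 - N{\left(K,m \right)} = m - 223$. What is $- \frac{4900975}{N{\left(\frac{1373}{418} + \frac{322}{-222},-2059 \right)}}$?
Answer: $- \frac{980195}{458} \approx -2140.2$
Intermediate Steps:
$N{\left(K,m \right)} = 231 - m$ ($N{\left(K,m \right)} = 8 - \left(m - 223\right) = 8 - \left(-223 + m\right) = 231 - m$)
$- \frac{4900975}{N{\left(\frac{1373}{418} + \frac{322}{-222},-2059 \right)}} = - \frac{4900975}{231 - -2059} = - \frac{4900975}{231 + 2059} = - \frac{4900975}{2290} = \left(-4900975\right) \frac{1}{2290} = - \frac{980195}{458}$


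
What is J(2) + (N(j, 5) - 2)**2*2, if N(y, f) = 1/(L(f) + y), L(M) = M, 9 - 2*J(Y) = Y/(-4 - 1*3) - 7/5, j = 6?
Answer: 53497/4235 ≈ 12.632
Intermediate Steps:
J(Y) = 26/5 + Y/14 (J(Y) = 9/2 - (Y/(-4 - 1*3) - 7/5)/2 = 9/2 - (Y/(-4 - 3) - 7*1/5)/2 = 9/2 - (Y/(-7) - 7/5)/2 = 9/2 - (Y*(-1/7) - 7/5)/2 = 9/2 - (-Y/7 - 7/5)/2 = 9/2 - (-7/5 - Y/7)/2 = 9/2 + (7/10 + Y/14) = 26/5 + Y/14)
N(y, f) = 1/(f + y)
J(2) + (N(j, 5) - 2)**2*2 = (26/5 + (1/14)*2) + (1/(5 + 6) - 2)**2*2 = (26/5 + 1/7) + (1/11 - 2)**2*2 = 187/35 + (1/11 - 2)**2*2 = 187/35 + (-21/11)**2*2 = 187/35 + (441/121)*2 = 187/35 + 882/121 = 53497/4235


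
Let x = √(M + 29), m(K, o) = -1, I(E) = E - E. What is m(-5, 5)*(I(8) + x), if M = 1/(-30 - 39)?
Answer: -20*√345/69 ≈ -5.3838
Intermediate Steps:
I(E) = 0
M = -1/69 (M = 1/(-69) = -1/69 ≈ -0.014493)
x = 20*√345/69 (x = √(-1/69 + 29) = √(2000/69) = 20*√345/69 ≈ 5.3838)
m(-5, 5)*(I(8) + x) = -(0 + 20*√345/69) = -20*√345/69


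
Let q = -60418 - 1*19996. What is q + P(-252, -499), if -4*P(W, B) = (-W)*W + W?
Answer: -64475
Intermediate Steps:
P(W, B) = -W/4 + W**2/4 (P(W, B) = -((-W)*W + W)/4 = -(-W**2 + W)/4 = -(W - W**2)/4 = -W/4 + W**2/4)
q = -80414 (q = -60418 - 19996 = -80414)
q + P(-252, -499) = -80414 + (1/4)*(-252)*(-1 - 252) = -80414 + (1/4)*(-252)*(-253) = -80414 + 15939 = -64475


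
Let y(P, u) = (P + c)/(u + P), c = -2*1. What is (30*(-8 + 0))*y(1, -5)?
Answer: -60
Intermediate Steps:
c = -2
y(P, u) = (-2 + P)/(P + u) (y(P, u) = (P - 2)/(u + P) = (-2 + P)/(P + u))
(30*(-8 + 0))*y(1, -5) = (30*(-8 + 0))*((-2 + 1)/(1 - 5)) = (30*(-8))*(-1/(-4)) = -(-60)*(-1) = -240*¼ = -60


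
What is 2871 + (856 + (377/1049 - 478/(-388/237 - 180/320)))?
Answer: 34514702224/8749709 ≈ 3944.7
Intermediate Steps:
2871 + (856 + (377/1049 - 478/(-388/237 - 180/320))) = 2871 + (856 + (377*(1/1049) - 478/(-388*1/237 - 180*1/320))) = 2871 + (856 + (377/1049 - 478/(-388/237 - 9/16))) = 2871 + (856 + (377/1049 - 478/(-8341/3792))) = 2871 + (856 + (377/1049 - 478*(-3792/8341))) = 2871 + (856 + (377/1049 + 1812576/8341)) = 2871 + (856 + 1904536781/8749709) = 2871 + 9394287685/8749709 = 34514702224/8749709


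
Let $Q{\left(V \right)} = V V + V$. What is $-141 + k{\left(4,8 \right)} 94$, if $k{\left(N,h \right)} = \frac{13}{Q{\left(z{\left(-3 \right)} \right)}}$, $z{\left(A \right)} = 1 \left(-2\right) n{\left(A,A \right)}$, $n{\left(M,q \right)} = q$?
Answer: $- \frac{2350}{21} \approx -111.9$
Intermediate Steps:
$z{\left(A \right)} = - 2 A$ ($z{\left(A \right)} = 1 \left(-2\right) A = - 2 A$)
$Q{\left(V \right)} = V + V^{2}$ ($Q{\left(V \right)} = V^{2} + V = V + V^{2}$)
$k{\left(N,h \right)} = \frac{13}{42}$ ($k{\left(N,h \right)} = \frac{13}{\left(-2\right) \left(-3\right) \left(1 - -6\right)} = \frac{13}{6 \left(1 + 6\right)} = \frac{13}{6 \cdot 7} = \frac{13}{42}$)
$-141 + k{\left(4,8 \right)} 94 = -141 + \frac{13}{42} \cdot 94 = -141 + \frac{611}{21} = - \frac{2350}{21}$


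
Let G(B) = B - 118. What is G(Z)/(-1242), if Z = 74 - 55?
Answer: 11/138 ≈ 0.079710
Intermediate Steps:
Z = 19
G(B) = -118 + B
G(Z)/(-1242) = (-118 + 19)/(-1242) = -99*(-1/1242) = 11/138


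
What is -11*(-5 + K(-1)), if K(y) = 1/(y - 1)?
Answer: 121/2 ≈ 60.500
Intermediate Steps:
K(y) = 1/(-1 + y)
-11*(-5 + K(-1)) = -11*(-5 + 1/(-1 - 1)) = -11*(-5 + 1/(-2)) = -11*(-5 - 1/2) = -11*(-11/2) = 121/2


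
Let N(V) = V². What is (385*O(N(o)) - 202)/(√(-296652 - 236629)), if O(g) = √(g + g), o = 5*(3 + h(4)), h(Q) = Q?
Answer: I*√533281*(202 - 13475*√2)/533281 ≈ -25.819*I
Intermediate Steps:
o = 35 (o = 5*(3 + 4) = 5*7 = 35)
O(g) = √2*√g (O(g) = √(2*g) = √2*√g)
(385*O(N(o)) - 202)/(√(-296652 - 236629)) = (385*(√2*√(35²)) - 202)/(√(-296652 - 236629)) = (385*(√2*√1225) - 202)/(√(-533281)) = (385*(√2*35) - 202)/((I*√533281)) = (385*(35*√2) - 202)*(-I*√533281/533281) = (13475*√2 - 202)*(-I*√533281/533281) = (-202 + 13475*√2)*(-I*√533281/533281) = -I*√533281*(-202 + 13475*√2)/533281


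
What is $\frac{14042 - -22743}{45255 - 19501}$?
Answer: $\frac{36785}{25754} \approx 1.4283$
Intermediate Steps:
$\frac{14042 - -22743}{45255 - 19501} = \frac{14042 + 22743}{25754} = 36785 \cdot \frac{1}{25754} = \frac{36785}{25754}$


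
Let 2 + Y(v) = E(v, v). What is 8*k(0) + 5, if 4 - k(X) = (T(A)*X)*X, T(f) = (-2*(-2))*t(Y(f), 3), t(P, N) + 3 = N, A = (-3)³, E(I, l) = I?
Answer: 37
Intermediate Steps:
A = -27
Y(v) = -2 + v
t(P, N) = -3 + N
T(f) = 0 (T(f) = (-2*(-2))*(-3 + 3) = 4*0 = 0)
k(X) = 4 (k(X) = 4 - 0*X*X = 4 - 0*X = 4 - 1*0 = 4 + 0 = 4)
8*k(0) + 5 = 8*4 + 5 = 32 + 5 = 37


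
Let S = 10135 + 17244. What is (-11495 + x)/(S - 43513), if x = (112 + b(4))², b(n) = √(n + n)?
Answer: -1057/16134 - 224*√2/8067 ≈ -0.10478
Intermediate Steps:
b(n) = √2*√n (b(n) = √(2*n) = √2*√n)
S = 27379
x = (112 + 2*√2)² (x = (112 + √2*√4)² = (112 + √2*2)² = (112 + 2*√2)² ≈ 13186.)
(-11495 + x)/(S - 43513) = (-11495 + (12552 + 448*√2))/(27379 - 43513) = (1057 + 448*√2)/(-16134) = (1057 + 448*√2)*(-1/16134) = -1057/16134 - 224*√2/8067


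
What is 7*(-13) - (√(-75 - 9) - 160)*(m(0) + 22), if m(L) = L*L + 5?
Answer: 4229 - 54*I*√21 ≈ 4229.0 - 247.46*I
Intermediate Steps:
m(L) = 5 + L² (m(L) = L² + 5 = 5 + L²)
7*(-13) - (√(-75 - 9) - 160)*(m(0) + 22) = 7*(-13) - (√(-75 - 9) - 160)*((5 + 0²) + 22) = -91 - (√(-84) - 160)*((5 + 0) + 22) = -91 - (2*I*√21 - 160)*(5 + 22) = -91 - (-160 + 2*I*√21)*27 = -91 - (-4320 + 54*I*√21) = -91 + (4320 - 54*I*√21) = 4229 - 54*I*√21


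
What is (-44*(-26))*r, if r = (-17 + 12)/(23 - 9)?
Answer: -2860/7 ≈ -408.57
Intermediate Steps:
r = -5/14 ≈ -0.35714
(-44*(-26))*r = -44*(-26)*(-5/14) = 1144*(-5/14) = -2860/7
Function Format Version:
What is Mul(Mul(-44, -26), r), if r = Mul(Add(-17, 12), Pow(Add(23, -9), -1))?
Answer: Rational(-2860, 7) ≈ -408.57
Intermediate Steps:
r = Rational(-5, 14) (r = Mul(-5, Pow(14, -1)) = Mul(-5, Rational(1, 14)) = Rational(-5, 14) ≈ -0.35714)
Mul(Mul(-44, -26), r) = Mul(Mul(-44, -26), Rational(-5, 14)) = Mul(1144, Rational(-5, 14)) = Rational(-2860, 7)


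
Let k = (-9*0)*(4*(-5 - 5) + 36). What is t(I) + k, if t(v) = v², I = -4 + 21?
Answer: 289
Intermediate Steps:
I = 17
k = 0 (k = 0*(4*(-10) + 36) = 0*(-40 + 36) = 0*(-4) = 0)
t(I) + k = 17² + 0 = 289 + 0 = 289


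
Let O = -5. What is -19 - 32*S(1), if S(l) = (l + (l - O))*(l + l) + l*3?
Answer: -563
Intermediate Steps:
S(l) = 3*l + 2*l*(5 + 2*l) (S(l) = (l + (l - 1*(-5)))*(l + l) + l*3 = (l + (l + 5))*(2*l) + 3*l = (l + (5 + l))*(2*l) + 3*l = (5 + 2*l)*(2*l) + 3*l = 2*l*(5 + 2*l) + 3*l = 3*l + 2*l*(5 + 2*l))
-19 - 32*S(1) = -19 - 32*(13 + 4*1) = -19 - 32*(13 + 4) = -19 - 32*17 = -19 - 544 = -563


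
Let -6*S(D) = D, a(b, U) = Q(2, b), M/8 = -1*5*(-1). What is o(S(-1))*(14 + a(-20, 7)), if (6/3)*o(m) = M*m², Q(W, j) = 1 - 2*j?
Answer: 275/9 ≈ 30.556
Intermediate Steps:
M = 40 (M = 8*(-1*5*(-1)) = 8*(-5*(-1)) = 8*5 = 40)
a(b, U) = 1 - 2*b
S(D) = -D/6
o(m) = 20*m² (o(m) = (40*m²)/2 = 20*m²)
o(S(-1))*(14 + a(-20, 7)) = (20*(-⅙*(-1))²)*(14 + (1 - 2*(-20))) = (20*(⅙)²)*(14 + (1 + 40)) = (20*(1/36))*(14 + 41) = (5/9)*55 = 275/9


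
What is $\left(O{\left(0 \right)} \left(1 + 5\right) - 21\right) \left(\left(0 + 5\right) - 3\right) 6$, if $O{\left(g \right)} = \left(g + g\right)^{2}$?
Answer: $-252$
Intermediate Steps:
$O{\left(g \right)} = 4 g^{2}$ ($O{\left(g \right)} = \left(2 g\right)^{2} = 4 g^{2}$)
$\left(O{\left(0 \right)} \left(1 + 5\right) - 21\right) \left(\left(0 + 5\right) - 3\right) 6 = \left(4 \cdot 0^{2} \left(1 + 5\right) - 21\right) \left(\left(0 + 5\right) - 3\right) 6 = \left(4 \cdot 0 \cdot 6 - 21\right) \left(5 - 3\right) 6 = \left(0 \cdot 6 - 21\right) 2 \cdot 6 = \left(0 - 21\right) 12 = \left(-21\right) 12 = -252$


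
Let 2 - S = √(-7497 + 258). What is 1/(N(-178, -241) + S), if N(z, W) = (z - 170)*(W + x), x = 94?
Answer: 51158/2617148203 + I*√7239/2617148203 ≈ 1.9547e-5 + 3.251e-8*I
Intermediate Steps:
N(z, W) = (-170 + z)*(94 + W) (N(z, W) = (z - 170)*(W + 94) = (-170 + z)*(94 + W))
S = 2 - I*√7239 (S = 2 - √(-7497 + 258) = 2 - √(-7239) = 2 - I*√7239 ≈ 2.0 - 85.082*I)
1/(N(-178, -241) + S) = 1/((-15980 - 170*(-241) + 94*(-178) - 241*(-178)) + (2 - I*√7239)) = 1/((-15980 + 40970 - 16732 + 42898) + (2 - I*√7239)) = 1/(51156 + (2 - I*√7239)) = 1/(51158 - I*√7239)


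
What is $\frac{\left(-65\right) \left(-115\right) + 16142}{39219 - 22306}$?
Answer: $\frac{23617}{16913} \approx 1.3964$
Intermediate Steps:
$\frac{\left(-65\right) \left(-115\right) + 16142}{39219 - 22306} = \frac{7475 + 16142}{16913} = 23617 \cdot \frac{1}{16913} = \frac{23617}{16913}$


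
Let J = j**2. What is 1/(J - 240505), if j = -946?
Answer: 1/654411 ≈ 1.5281e-6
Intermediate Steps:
J = 894916 (J = (-946)**2 = 894916)
1/(J - 240505) = 1/(894916 - 240505) = 1/654411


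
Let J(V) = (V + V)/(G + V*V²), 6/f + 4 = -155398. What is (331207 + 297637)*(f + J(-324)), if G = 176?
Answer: -2031397849014/165173133853 ≈ -12.299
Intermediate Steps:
f = -3/77701 (f = 6/(-4 - 155398) = 6/(-155402) = 6*(-1/155402) = -3/77701 ≈ -3.8610e-5)
J(V) = 2*V/(176 + V³) (J(V) = (V + V)/(176 + V*V²) = (2*V)/(176 + V³) = 2*V/(176 + V³))
(331207 + 297637)*(f + J(-324)) = (331207 + 297637)*(-3/77701 + 2*(-324)/(176 + (-324)³)) = 628844*(-3/77701 + 2*(-324)/(176 - 34012224)) = 628844*(-3/77701 + 2*(-324)/(-34012048)) = 628844*(-3/77701 + 2*(-324)*(-1/34012048)) = 628844*(-3/77701 + 81/4251506) = 628844*(-6460737/330346267706) = -2031397849014/165173133853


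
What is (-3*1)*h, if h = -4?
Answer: 12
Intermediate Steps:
(-3*1)*h = -3*1*(-4) = -3*(-4) = 12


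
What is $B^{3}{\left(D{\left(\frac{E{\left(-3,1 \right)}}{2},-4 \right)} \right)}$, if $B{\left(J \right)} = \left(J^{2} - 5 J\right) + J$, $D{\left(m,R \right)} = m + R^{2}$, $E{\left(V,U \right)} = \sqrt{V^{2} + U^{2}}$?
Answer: $\frac{68013149}{8} + \frac{3232621 \sqrt{10}}{2} \approx 1.3613 \cdot 10^{7}$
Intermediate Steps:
$E{\left(V,U \right)} = \sqrt{U^{2} + V^{2}}$
$B{\left(J \right)} = J^{2} - 4 J$
$B^{3}{\left(D{\left(\frac{E{\left(-3,1 \right)}}{2},-4 \right)} \right)} = \left(\left(\frac{\sqrt{1^{2} + \left(-3\right)^{2}}}{2} + \left(-4\right)^{2}\right) \left(-4 + \left(\frac{\sqrt{1^{2} + \left(-3\right)^{2}}}{2} + \left(-4\right)^{2}\right)\right)\right)^{3} = \left(\left(\sqrt{1 + 9} \cdot \frac{1}{2} + 16\right) \left(-4 + \left(\sqrt{1 + 9} \cdot \frac{1}{2} + 16\right)\right)\right)^{3} = \left(\left(\sqrt{10} \cdot \frac{1}{2} + 16\right) \left(-4 + \left(\sqrt{10} \cdot \frac{1}{2} + 16\right)\right)\right)^{3} = \left(\left(\frac{\sqrt{10}}{2} + 16\right) \left(-4 + \left(\frac{\sqrt{10}}{2} + 16\right)\right)\right)^{3} = \left(\left(16 + \frac{\sqrt{10}}{2}\right) \left(-4 + \left(16 + \frac{\sqrt{10}}{2}\right)\right)\right)^{3} = \left(\left(16 + \frac{\sqrt{10}}{2}\right) \left(12 + \frac{\sqrt{10}}{2}\right)\right)^{3} = \left(\left(12 + \frac{\sqrt{10}}{2}\right) \left(16 + \frac{\sqrt{10}}{2}\right)\right)^{3} = \left(12 + \frac{\sqrt{10}}{2}\right)^{3} \left(16 + \frac{\sqrt{10}}{2}\right)^{3}$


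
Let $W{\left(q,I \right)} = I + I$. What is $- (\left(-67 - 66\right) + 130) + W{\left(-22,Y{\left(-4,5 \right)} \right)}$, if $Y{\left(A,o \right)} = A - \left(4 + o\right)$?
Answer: $-23$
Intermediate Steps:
$Y{\left(A,o \right)} = -4 + A - o$
$W{\left(q,I \right)} = 2 I$
$- (\left(-67 - 66\right) + 130) + W{\left(-22,Y{\left(-4,5 \right)} \right)} = - (\left(-67 - 66\right) + 130) + 2 \left(-4 - 4 - 5\right) = - (-133 + 130) + 2 \left(-4 - 4 - 5\right) = \left(-1\right) \left(-3\right) + 2 \left(-13\right) = 3 - 26 = -23$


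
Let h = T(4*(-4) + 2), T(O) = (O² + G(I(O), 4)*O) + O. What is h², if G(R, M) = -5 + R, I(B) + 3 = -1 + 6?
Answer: 50176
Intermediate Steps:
I(B) = 2 (I(B) = -3 + (-1 + 6) = -3 + 5 = 2)
T(O) = O² - 2*O (T(O) = (O² + (-5 + 2)*O) + O = (O² - 3*O) + O = O² - 2*O)
h = 224 (h = (4*(-4) + 2)*(-2 + (4*(-4) + 2)) = (-16 + 2)*(-2 + (-16 + 2)) = -14*(-2 - 14) = -14*(-16) = 224)
h² = 224² = 50176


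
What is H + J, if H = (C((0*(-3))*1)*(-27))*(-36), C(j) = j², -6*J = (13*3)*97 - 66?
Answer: -1239/2 ≈ -619.50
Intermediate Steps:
J = -1239/2 (J = -((13*3)*97 - 66)/6 = -(39*97 - 66)/6 = -(3783 - 66)/6 = -⅙*3717 = -1239/2 ≈ -619.50)
H = 0 (H = (((0*(-3))*1)²*(-27))*(-36) = ((0*1)²*(-27))*(-36) = (0²*(-27))*(-36) = (0*(-27))*(-36) = 0*(-36) = 0)
H + J = 0 - 1239/2 = -1239/2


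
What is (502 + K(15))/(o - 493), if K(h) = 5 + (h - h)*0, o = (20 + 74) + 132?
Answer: -169/89 ≈ -1.8989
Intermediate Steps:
o = 226 (o = 94 + 132 = 226)
K(h) = 5 (K(h) = 5 + 0*0 = 5 + 0 = 5)
(502 + K(15))/(o - 493) = (502 + 5)/(226 - 493) = 507/(-267) = 507*(-1/267) = -169/89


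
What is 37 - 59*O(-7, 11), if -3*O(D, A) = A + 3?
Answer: 937/3 ≈ 312.33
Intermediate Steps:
O(D, A) = -1 - A/3 (O(D, A) = -(A + 3)/3 = -(3 + A)/3 = -1 - A/3)
37 - 59*O(-7, 11) = 37 - 59*(-1 - ⅓*11) = 37 - 59*(-1 - 11/3) = 37 - 59*(-14/3) = 37 + 826/3 = 937/3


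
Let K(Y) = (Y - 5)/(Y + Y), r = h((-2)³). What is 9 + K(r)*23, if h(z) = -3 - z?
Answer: 9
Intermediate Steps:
r = 5 (r = -3 - 1*(-2)³ = -3 - 1*(-8) = -3 + 8 = 5)
K(Y) = (-5 + Y)/(2*Y) (K(Y) = (-5 + Y)/((2*Y)) = (-5 + Y)*(1/(2*Y)) = (-5 + Y)/(2*Y))
9 + K(r)*23 = 9 + ((½)*(-5 + 5)/5)*23 = 9 + ((½)*(⅕)*0)*23 = 9 + 0*23 = 9 + 0 = 9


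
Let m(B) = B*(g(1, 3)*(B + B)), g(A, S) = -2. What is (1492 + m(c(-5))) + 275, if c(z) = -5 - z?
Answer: 1767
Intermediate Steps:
m(B) = -4*B**2 (m(B) = B*(-2*(B + B)) = B*(-4*B) = -4*B**2)
(1492 + m(c(-5))) + 275 = (1492 - 4*(-5 - 1*(-5))**2) + 275 = (1492 - 4*(-5 + 5)**2) + 275 = (1492 - 4*0**2) + 275 = (1492 - 4*0) + 275 = (1492 + 0) + 275 = 1492 + 275 = 1767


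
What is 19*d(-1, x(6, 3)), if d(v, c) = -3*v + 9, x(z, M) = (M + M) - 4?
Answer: 228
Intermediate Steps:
x(z, M) = -4 + 2*M (x(z, M) = 2*M - 4 = -4 + 2*M)
d(v, c) = 9 - 3*v
19*d(-1, x(6, 3)) = 19*(9 - 3*(-1)) = 19*(9 + 3) = 19*12 = 228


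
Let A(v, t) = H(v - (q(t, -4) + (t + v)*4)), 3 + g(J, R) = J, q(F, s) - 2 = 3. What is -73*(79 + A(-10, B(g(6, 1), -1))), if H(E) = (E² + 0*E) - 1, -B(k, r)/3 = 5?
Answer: -533119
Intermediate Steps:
q(F, s) = 5 (q(F, s) = 2 + 3 = 5)
g(J, R) = -3 + J
B(k, r) = -15 (B(k, r) = -3*5 = -15)
H(E) = -1 + E² (H(E) = (E² + 0) - 1 = E² - 1 = -1 + E²)
A(v, t) = -1 + (-5 - 4*t - 3*v)² (A(v, t) = -1 + (v - (5 + (t + v)*4))² = -1 + (v - (5 + (4*t + 4*v)))² = -1 + (v - (5 + 4*t + 4*v))² = -1 + (v + (-5 - 4*t - 4*v))² = -1 + (-5 - 4*t - 3*v)²)
-73*(79 + A(-10, B(g(6, 1), -1))) = -73*(79 + (-1 + (5 + 3*(-10) + 4*(-15))²)) = -73*(79 + (-1 + (5 - 30 - 60)²)) = -73*(79 + (-1 + (-85)²)) = -73*(79 + (-1 + 7225)) = -73*(79 + 7224) = -73*7303 = -533119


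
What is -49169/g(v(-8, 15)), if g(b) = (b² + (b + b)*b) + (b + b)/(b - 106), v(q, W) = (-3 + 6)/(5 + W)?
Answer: -41636309200/54759 ≈ -7.6036e+5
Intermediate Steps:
v(q, W) = 3/(5 + W)
g(b) = 3*b² + 2*b/(-106 + b) (g(b) = (b² + (2*b)*b) + (2*b)/(-106 + b) = (b² + 2*b²) + 2*b/(-106 + b) = 3*b² + 2*b/(-106 + b))
-49169/g(v(-8, 15)) = -49169*20*(-106 + 3/(5 + 15))/(3*(2 - 954/(5 + 15) + 3*(3/(5 + 15))²)) = -49169*20*(-106 + 3/20)/(3*(2 - 954/20 + 3*(3/20)²)) = -49169*20*(-106 + 3*(1/20))/(3*(2 - 954/20 + 3*(3*(1/20))²)) = -49169*20*(-106 + 3/20)/(3*(2 - 318*3/20 + 3*(3/20)²)) = -49169*(-2117/(3*(2 - 477/10 + 3*(9/400)))) = -49169*(-2117/(3*(2 - 477/10 + 27/400))) = -49169/((3/20)*(-20/2117)*(-18253/400)) = -49169/54759/846800 = -49169*846800/54759 = -41636309200/54759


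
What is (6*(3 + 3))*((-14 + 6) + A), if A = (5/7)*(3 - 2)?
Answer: -1836/7 ≈ -262.29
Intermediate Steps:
A = 5/7 (A = (5*(⅐))*1 = (5/7)*1 = 5/7 ≈ 0.71429)
(6*(3 + 3))*((-14 + 6) + A) = (6*(3 + 3))*((-14 + 6) + 5/7) = (6*6)*(-8 + 5/7) = 36*(-51/7) = -1836/7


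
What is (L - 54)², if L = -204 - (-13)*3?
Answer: 47961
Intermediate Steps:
L = -165 (L = -204 - 1*(-39) = -204 + 39 = -165)
(L - 54)² = (-165 - 54)² = (-219)² = 47961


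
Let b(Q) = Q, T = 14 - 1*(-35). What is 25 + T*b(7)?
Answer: 368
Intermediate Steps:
T = 49 (T = 14 + 35 = 49)
25 + T*b(7) = 25 + 49*7 = 25 + 343 = 368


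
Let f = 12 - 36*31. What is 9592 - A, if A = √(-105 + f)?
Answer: 9592 - I*√1209 ≈ 9592.0 - 34.771*I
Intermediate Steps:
f = -1104 (f = 12 - 1116 = -1104)
A = I*√1209 (A = √(-105 - 1104) = √(-1209) = I*√1209 ≈ 34.771*I)
9592 - A = 9592 - I*√1209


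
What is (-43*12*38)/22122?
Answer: -3268/3687 ≈ -0.88636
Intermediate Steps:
(-43*12*38)/22122 = -516*38*(1/22122) = -19608*1/22122 = -3268/3687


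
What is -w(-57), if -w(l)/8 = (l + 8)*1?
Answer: -392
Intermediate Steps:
w(l) = -64 - 8*l (w(l) = -8*(l + 8) = -8*(8 + l) = -64 - 8*l)
-w(-57) = -(-64 - 8*(-57)) = -(-64 + 456) = -1*392 = -392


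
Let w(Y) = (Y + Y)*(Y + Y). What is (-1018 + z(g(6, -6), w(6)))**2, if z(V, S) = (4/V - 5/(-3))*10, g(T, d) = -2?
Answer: 9388096/9 ≈ 1.0431e+6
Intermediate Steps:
w(Y) = 4*Y**2 (w(Y) = (2*Y)*(2*Y) = 4*Y**2)
z(V, S) = 50/3 + 40/V (z(V, S) = (4/V - 5*(-1/3))*10 = (4/V + 5/3)*10 = (5/3 + 4/V)*10 = 50/3 + 40/V)
(-1018 + z(g(6, -6), w(6)))**2 = (-1018 + (50/3 + 40/(-2)))**2 = (-1018 + (50/3 + 40*(-1/2)))**2 = (-1018 + (50/3 - 20))**2 = (-1018 - 10/3)**2 = (-3064/3)**2 = 9388096/9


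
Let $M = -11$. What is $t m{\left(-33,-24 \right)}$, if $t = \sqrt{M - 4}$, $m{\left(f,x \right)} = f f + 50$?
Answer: $1139 i \sqrt{15} \approx 4411.3 i$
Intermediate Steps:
$m{\left(f,x \right)} = 50 + f^{2}$ ($m{\left(f,x \right)} = f^{2} + 50 = 50 + f^{2}$)
$t = i \sqrt{15}$ ($t = \sqrt{-11 - 4} = \sqrt{-15} = i \sqrt{15} \approx 3.873 i$)
$t m{\left(-33,-24 \right)} = i \sqrt{15} \left(50 + \left(-33\right)^{2}\right) = i \sqrt{15} \left(50 + 1089\right) = i \sqrt{15} \cdot 1139 = 1139 i \sqrt{15}$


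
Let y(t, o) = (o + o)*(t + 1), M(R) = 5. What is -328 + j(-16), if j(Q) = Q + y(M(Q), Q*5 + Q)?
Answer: -1496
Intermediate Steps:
y(t, o) = 2*o*(1 + t) (y(t, o) = (2*o)*(1 + t) = 2*o*(1 + t))
j(Q) = 73*Q (j(Q) = Q + 2*(Q*5 + Q)*(1 + 5) = Q + 2*(5*Q + Q)*6 = Q + 2*(6*Q)*6 = Q + 72*Q = 73*Q)
-328 + j(-16) = -328 + 73*(-16) = -328 - 1168 = -1496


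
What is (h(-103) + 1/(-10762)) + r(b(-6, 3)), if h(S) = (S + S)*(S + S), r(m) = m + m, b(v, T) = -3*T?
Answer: 456502515/10762 ≈ 42418.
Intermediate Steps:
r(m) = 2*m
h(S) = 4*S² (h(S) = (2*S)*(2*S) = 4*S²)
(h(-103) + 1/(-10762)) + r(b(-6, 3)) = (4*(-103)² + 1/(-10762)) + 2*(-3*3) = (4*10609 - 1/10762) + 2*(-9) = (42436 - 1/10762) - 18 = 456696231/10762 - 18 = 456502515/10762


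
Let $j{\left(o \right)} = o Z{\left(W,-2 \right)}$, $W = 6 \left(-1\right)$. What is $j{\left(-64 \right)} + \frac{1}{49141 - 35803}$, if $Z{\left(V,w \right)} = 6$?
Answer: $- \frac{5121791}{13338} \approx -384.0$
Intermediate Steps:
$W = -6$
$j{\left(o \right)} = 6 o$ ($j{\left(o \right)} = o 6 = 6 o$)
$j{\left(-64 \right)} + \frac{1}{49141 - 35803} = 6 \left(-64\right) + \frac{1}{49141 - 35803} = -384 + \frac{1}{13338} = - \frac{5121791}{13338}$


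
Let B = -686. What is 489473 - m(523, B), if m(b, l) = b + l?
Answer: 489636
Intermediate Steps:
489473 - m(523, B) = 489473 - (523 - 686) = 489473 - 1*(-163) = 489473 + 163 = 489636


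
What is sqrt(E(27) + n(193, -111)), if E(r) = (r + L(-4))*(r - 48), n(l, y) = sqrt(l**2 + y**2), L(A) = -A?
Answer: sqrt(-651 + sqrt(49570)) ≈ 20.697*I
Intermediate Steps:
E(r) = (-48 + r)*(4 + r) (E(r) = (r - 1*(-4))*(r - 48) = (r + 4)*(-48 + r) = (4 + r)*(-48 + r) = (-48 + r)*(4 + r))
sqrt(E(27) + n(193, -111)) = sqrt((-192 + 27**2 - 44*27) + sqrt(193**2 + (-111)**2)) = sqrt((-192 + 729 - 1188) + sqrt(37249 + 12321)) = sqrt(-651 + sqrt(49570))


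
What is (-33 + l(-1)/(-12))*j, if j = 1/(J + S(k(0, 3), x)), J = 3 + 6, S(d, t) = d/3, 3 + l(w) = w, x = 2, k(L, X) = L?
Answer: -98/27 ≈ -3.6296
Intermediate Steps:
l(w) = -3 + w
S(d, t) = d/3 (S(d, t) = d*(1/3) = d/3)
J = 9
j = 1/9 (j = 1/(9 + (1/3)*0) = 1/(9 + 0) = 1/9 ≈ 0.11111)
(-33 + l(-1)/(-12))*j = (-33 + (-3 - 1)/(-12))*(1/9) = (-33 - 4*(-1/12))*(1/9) = (-33 + 1/3)*(1/9) = -98/3*1/9 = -98/27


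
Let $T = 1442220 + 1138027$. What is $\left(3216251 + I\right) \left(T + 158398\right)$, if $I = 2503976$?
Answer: $15665671072415$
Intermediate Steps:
$T = 2580247$
$\left(3216251 + I\right) \left(T + 158398\right) = \left(3216251 + 2503976\right) \left(2580247 + 158398\right) = 5720227 \cdot 2738645 = 15665671072415$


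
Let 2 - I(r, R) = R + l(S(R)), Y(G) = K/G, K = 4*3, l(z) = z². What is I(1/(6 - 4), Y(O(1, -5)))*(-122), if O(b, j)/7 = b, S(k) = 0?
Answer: -244/7 ≈ -34.857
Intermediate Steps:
K = 12
O(b, j) = 7*b
Y(G) = 12/G
I(r, R) = 2 - R (I(r, R) = 2 - (R + 0²) = 2 - (R + 0) = 2 - R)
I(1/(6 - 4), Y(O(1, -5)))*(-122) = (2 - 12/(7*1))*(-122) = (2 - 12/7)*(-122) = (2/7)*(-122) = -244/7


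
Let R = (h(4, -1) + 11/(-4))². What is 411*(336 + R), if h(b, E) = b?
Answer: 2219811/16 ≈ 1.3874e+5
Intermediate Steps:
R = 25/16 (R = (4 + 11/(-4))² = (4 + 11*(-¼))² = (4 - 11/4)² = (5/4)² = 25/16 ≈ 1.5625)
411*(336 + R) = 411*(336 + 25/16) = 411*(5401/16) = 2219811/16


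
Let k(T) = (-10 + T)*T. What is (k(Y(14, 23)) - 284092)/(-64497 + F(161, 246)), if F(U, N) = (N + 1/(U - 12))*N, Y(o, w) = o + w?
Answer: 42180857/592923 ≈ 71.141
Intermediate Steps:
F(U, N) = N*(N + 1/(-12 + U)) (F(U, N) = (N + 1/(-12 + U))*N = N*(N + 1/(-12 + U)))
k(T) = T*(-10 + T)
(k(Y(14, 23)) - 284092)/(-64497 + F(161, 246)) = ((14 + 23)*(-10 + (14 + 23)) - 284092)/(-64497 + 246*(1 - 12*246 + 246*161)/(-12 + 161)) = (37*(-10 + 37) - 284092)/(-64497 + 246*(1 - 2952 + 39606)/149) = (37*27 - 284092)/(-64497 + 246*(1/149)*36655) = (999 - 284092)/(-64497 + 9017130/149) = -283093/(-592923/149) = -283093*(-149/592923) = 42180857/592923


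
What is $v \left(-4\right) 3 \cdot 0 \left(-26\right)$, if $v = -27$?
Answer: $0$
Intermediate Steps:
$v \left(-4\right) 3 \cdot 0 \left(-26\right) = - 27 \left(-4\right) 3 \cdot 0 \left(-26\right) = - 27 \left(\left(-12\right) 0\right) \left(-26\right) = \left(-27\right) 0 \left(-26\right) = 0 \left(-26\right) = 0$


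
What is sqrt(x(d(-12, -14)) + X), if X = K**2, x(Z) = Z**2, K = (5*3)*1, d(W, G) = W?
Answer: 3*sqrt(41) ≈ 19.209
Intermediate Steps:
K = 15 (K = 15*1 = 15)
X = 225 (X = 15**2 = 225)
sqrt(x(d(-12, -14)) + X) = sqrt((-12)**2 + 225) = sqrt(144 + 225) = sqrt(369) = 3*sqrt(41)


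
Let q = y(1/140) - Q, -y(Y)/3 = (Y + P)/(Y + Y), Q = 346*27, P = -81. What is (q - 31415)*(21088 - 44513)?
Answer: 1112617225/2 ≈ 5.5631e+8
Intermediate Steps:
Q = 9342
y(Y) = -3*(-81 + Y)/(2*Y) (y(Y) = -3*(Y - 81)/(Y + Y) = -3*(-81 + Y)/(2*Y))
q = 15333/2 (q = 3*(81 - 1/140)/(2*(1/140)) - 1*9342 = 3*(81 - 1*1/140)/(2*(1/140)) - 9342 = (3/2)*140*(81 - 1/140) - 9342 = (3/2)*140*(11339/140) - 9342 = 34017/2 - 9342 = 15333/2 ≈ 7666.5)
(q - 31415)*(21088 - 44513) = (15333/2 - 31415)*(21088 - 44513) = -47497/2*(-23425) = 1112617225/2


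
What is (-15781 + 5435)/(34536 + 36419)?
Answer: -10346/70955 ≈ -0.14581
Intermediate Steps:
(-15781 + 5435)/(34536 + 36419) = -10346/70955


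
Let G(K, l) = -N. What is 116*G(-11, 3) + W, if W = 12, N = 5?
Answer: -568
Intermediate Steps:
G(K, l) = -5 (G(K, l) = -1*5 = -5)
116*G(-11, 3) + W = 116*(-5) + 12 = -580 + 12 = -568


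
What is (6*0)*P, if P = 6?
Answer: 0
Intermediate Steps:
(6*0)*P = (6*0)*6 = 0*6 = 0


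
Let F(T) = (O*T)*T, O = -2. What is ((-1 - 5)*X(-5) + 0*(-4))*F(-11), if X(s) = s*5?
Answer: -36300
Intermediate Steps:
X(s) = 5*s
F(T) = -2*T**2 (F(T) = (-2*T)*T = -2*T**2)
((-1 - 5)*X(-5) + 0*(-4))*F(-11) = ((-1 - 5)*(5*(-5)) + 0*(-4))*(-2*(-11)**2) = (-6*(-25) + 0)*(-2*121) = (150 + 0)*(-242) = 150*(-242) = -36300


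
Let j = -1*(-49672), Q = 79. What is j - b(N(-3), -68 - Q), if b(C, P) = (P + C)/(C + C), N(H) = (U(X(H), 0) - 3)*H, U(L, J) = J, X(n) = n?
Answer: 149039/3 ≈ 49680.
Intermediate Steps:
N(H) = -3*H (N(H) = (0 - 3)*H = -3*H)
j = 49672
b(C, P) = (C + P)/(2*C) (b(C, P) = (C + P)/((2*C)) = (C + P)*(1/(2*C)) = (C + P)/(2*C))
j - b(N(-3), -68 - Q) = 49672 - (-3*(-3) + (-68 - 1*79))/(2*((-3*(-3)))) = 49672 - (9 + (-68 - 79))/(2*9) = 49672 - (9 - 147)/(2*9) = 49672 - (-138)/(2*9) = 49672 - 1*(-23/3) = 49672 + 23/3 = 149039/3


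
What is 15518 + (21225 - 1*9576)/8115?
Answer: 41980073/2705 ≈ 15519.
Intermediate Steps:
15518 + (21225 - 1*9576)/8115 = 15518 + (21225 - 9576)*(1/8115) = 15518 + 11649*(1/8115) = 15518 + 3883/2705 = 41980073/2705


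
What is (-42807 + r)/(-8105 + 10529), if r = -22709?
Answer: -16379/606 ≈ -27.028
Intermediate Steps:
(-42807 + r)/(-8105 + 10529) = (-42807 - 22709)/(-8105 + 10529) = -65516/2424 = -65516*1/2424 = -16379/606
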